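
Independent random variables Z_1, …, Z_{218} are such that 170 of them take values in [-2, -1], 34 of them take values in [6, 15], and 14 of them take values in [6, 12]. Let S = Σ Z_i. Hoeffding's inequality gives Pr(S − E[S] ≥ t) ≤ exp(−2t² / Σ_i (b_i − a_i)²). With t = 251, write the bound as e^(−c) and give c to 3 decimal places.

36.757

Σ(b_i − a_i)² = 170·1² + 34·9² + 14·6² = 3428.
c = 2t² / 3428 = 2·251² / 3428 = 36.7567.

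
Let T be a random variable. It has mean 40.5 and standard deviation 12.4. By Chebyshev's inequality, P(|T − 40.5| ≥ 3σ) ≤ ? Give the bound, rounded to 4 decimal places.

Chebyshev: P(|T − μ| ≥ t) ≤ Var(T)/t².
Var(T) = σ² = 12.4² = 153.76.
t = 3·12.4 = 37.2.
Bound = 153.76 / 1383.84 = 0.1111.

0.1111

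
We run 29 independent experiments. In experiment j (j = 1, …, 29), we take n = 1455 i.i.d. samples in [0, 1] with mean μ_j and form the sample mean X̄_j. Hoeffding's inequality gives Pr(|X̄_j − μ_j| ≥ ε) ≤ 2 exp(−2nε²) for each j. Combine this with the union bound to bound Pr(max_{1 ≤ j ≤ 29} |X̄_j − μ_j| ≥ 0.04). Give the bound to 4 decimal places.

0.5513

Per-experiment Hoeffding bound: 2·exp(−2·1455·0.04²) = 2·exp(−4.65600) = 0.019009.
Union bound over 29 events: 29·0.019009 = 0.55126.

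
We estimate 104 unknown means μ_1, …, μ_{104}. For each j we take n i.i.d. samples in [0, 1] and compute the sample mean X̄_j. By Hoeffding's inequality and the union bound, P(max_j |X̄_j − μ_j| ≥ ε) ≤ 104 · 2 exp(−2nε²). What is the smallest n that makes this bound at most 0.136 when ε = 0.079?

Need 2·104·exp(−2nε²) ≤ 0.136, i.e. exp(−2nε²) ≤ 0.136/208.
So 2nε² ≥ ln(208/0.136) = 7.332638.
Hence n ≥ 7.332638/(2·0.079²) = 587.457.
The smallest integer n is 588.

588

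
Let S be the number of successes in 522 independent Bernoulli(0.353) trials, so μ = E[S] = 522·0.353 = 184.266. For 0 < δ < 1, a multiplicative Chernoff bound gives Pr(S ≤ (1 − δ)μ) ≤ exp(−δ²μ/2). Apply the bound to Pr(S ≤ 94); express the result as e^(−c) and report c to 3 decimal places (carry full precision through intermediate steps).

Write 94 = (1 − δ)μ, so δ = 1 − 94/184.266 = 0.4898679…
Then the exponent is δ²μ/2 = (μ − 94)²/(2μ) = 22.109208.

22.109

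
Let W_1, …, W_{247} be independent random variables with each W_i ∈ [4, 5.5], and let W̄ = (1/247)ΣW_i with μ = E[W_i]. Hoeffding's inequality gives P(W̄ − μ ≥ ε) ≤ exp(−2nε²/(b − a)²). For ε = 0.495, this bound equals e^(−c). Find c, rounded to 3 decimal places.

c = 2nε²/(b − a)² = 2·247·0.495² / 1.5² = 53.7966.

53.797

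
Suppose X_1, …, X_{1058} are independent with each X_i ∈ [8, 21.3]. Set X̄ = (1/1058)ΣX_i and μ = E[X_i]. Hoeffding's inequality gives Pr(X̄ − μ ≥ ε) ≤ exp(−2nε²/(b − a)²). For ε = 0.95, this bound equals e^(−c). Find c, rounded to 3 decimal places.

10.796

c = 2nε²/(b − a)² = 2·1058·0.95² / 13.3² = 10.7959.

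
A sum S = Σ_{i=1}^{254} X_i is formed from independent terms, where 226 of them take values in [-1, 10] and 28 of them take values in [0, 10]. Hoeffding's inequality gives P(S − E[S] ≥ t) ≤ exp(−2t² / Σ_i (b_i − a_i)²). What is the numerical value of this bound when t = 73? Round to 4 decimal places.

0.7022

Σ(b_i − a_i)² = 226·11² + 28·10² = 30146.
Exponent = 2·73² / 30146 = 0.35355.
Bound = exp(−0.35355) = 0.70219.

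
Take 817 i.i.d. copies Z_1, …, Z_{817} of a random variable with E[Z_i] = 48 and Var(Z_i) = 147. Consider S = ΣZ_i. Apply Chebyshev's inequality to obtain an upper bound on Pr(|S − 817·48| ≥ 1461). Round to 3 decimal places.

0.056

Var(S) = n·Var(Z_i) = 817·147 = 120099.
Chebyshev: Pr(|S − 817·48| ≥ 1461) ≤ Var(S)/1461² = 120099/2134521 = 0.0563.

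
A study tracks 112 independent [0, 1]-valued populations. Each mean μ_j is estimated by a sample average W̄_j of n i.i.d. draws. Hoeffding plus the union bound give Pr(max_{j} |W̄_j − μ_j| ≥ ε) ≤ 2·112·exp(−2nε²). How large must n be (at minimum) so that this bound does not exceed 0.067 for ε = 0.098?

423

Need 2·112·exp(−2nε²) ≤ 0.067, i.e. exp(−2nε²) ≤ 0.067/224.
So 2nε² ≥ ln(224/0.067) = 8.114709.
Hence n ≥ 8.114709/(2·0.098²) = 422.465.
The smallest integer n is 423.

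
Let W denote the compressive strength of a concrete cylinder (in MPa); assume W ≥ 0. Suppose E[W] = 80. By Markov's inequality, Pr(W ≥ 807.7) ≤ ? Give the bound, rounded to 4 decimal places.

Markov's inequality: for a non-negative random variable, Pr(W ≥ a) ≤ E[W]/a.
Here E[W] = 80 and a = 807.7, so the bound is 80/807.7 = 0.0990.

0.0990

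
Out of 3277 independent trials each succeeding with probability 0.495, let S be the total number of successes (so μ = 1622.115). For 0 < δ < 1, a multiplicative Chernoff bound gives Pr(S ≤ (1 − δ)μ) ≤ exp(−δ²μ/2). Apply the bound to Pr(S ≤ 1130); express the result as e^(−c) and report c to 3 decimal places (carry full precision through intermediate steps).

Write 1130 = (1 − δ)μ, so δ = 1 − 1130/1622.115 = 0.3033786…
Then the exponent is δ²μ/2 = (μ − 1130)²/(2μ) = 74.648583.

74.649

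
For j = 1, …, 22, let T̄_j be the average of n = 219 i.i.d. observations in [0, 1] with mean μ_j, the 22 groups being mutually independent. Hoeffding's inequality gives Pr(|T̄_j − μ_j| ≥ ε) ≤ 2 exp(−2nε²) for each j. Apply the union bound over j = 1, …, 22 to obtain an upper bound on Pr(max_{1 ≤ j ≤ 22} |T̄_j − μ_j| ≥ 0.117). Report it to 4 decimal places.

0.1095

Per-experiment Hoeffding bound: 2·exp(−2·219·0.117²) = 2·exp(−5.99578) = 0.0049785.
Union bound over 22 events: 22·0.0049785 = 0.10953.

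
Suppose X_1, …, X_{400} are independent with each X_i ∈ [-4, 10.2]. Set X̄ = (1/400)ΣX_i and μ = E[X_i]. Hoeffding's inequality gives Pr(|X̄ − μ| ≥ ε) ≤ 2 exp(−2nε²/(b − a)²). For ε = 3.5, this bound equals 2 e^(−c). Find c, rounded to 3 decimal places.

c = 2nε²/(b − a)² = 2·400·3.5² / 14.2² = 48.6015.

48.601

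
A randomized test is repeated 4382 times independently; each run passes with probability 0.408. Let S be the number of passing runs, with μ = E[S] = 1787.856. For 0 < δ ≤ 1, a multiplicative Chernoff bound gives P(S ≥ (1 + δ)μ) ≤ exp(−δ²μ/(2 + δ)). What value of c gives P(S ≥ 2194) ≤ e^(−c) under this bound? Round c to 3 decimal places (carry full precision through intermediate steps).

Write 2194 = (1 + δ)μ, so δ = 2194/1787.856 − 1 = 0.2271682…
Then the exponent is δ²μ/(2 + δ) = (2194 − μ)² / (μ·(2 + δ)) = 41.426146.

41.426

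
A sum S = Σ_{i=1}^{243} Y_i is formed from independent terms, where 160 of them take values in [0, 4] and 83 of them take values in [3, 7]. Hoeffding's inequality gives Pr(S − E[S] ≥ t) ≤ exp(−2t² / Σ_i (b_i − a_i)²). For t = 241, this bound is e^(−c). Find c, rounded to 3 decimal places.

29.877

Σ(b_i − a_i)² = 160·4² + 83·4² = 3888.
c = 2t² / 3888 = 2·241² / 3888 = 29.8771.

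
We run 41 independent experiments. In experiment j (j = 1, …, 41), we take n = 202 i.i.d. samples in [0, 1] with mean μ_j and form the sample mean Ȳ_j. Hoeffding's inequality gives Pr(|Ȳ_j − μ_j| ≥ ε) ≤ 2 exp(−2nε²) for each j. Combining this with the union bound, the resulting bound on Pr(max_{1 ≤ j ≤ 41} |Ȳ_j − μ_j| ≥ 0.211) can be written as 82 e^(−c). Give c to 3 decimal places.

Union bound over the 41 events: Pr(max_{1 ≤ j ≤ 41} |Ȳ_j − μ_j| ≥ 0.211) ≤ 41·2·exp(−2nε²) = 82 exp(−2·202·0.211²).
So c = 2·202·0.211² = 17.9865.

17.986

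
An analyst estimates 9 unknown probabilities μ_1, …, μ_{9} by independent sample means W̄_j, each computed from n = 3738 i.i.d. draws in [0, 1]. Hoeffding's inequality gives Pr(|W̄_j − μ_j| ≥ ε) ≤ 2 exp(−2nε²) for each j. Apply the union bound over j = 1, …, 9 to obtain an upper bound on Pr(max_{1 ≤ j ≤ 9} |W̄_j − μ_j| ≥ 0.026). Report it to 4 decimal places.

0.1149

Per-experiment Hoeffding bound: 2·exp(−2·3738·0.026²) = 2·exp(−5.05378) = 0.01277.
Union bound over 9 events: 9·0.01277 = 0.11493.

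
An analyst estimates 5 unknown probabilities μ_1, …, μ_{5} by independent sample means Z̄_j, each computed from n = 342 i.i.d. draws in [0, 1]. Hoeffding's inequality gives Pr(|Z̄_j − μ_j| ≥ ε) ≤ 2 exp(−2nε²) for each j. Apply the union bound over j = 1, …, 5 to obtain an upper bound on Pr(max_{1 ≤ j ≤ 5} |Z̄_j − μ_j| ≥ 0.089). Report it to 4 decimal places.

Per-experiment Hoeffding bound: 2·exp(−2·342·0.089²) = 2·exp(−5.41796) = 0.0088723.
Union bound over 5 events: 5·0.0088723 = 0.04436.

0.0444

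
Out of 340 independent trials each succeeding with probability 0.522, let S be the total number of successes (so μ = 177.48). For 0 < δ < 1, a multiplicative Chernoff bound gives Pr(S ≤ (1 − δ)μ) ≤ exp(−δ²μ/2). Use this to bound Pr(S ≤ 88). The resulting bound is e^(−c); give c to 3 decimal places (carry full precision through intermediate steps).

Write 88 = (1 − δ)μ, so δ = 1 − 88/177.48 = 0.5041695…
Then the exponent is δ²μ/2 = (μ − 88)²/(2μ) = 22.556543.

22.557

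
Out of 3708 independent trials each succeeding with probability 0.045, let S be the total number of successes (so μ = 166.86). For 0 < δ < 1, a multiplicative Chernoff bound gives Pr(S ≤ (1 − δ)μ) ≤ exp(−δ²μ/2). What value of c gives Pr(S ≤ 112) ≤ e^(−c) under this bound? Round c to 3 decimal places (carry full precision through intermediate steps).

Write 112 = (1 − δ)μ, so δ = 1 − 112/166.86 = 0.3287786…
Then the exponent is δ²μ/2 = (μ − 112)²/(2μ) = 9.018397.

9.018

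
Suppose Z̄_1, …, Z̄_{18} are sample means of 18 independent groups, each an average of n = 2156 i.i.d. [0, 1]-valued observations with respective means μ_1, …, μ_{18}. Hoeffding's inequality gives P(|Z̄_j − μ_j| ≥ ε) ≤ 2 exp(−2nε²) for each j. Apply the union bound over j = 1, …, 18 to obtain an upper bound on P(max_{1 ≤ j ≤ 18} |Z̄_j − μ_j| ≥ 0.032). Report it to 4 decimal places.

0.4352

Per-experiment Hoeffding bound: 2·exp(−2·2156·0.032²) = 2·exp(−4.41549) = 0.024177.
Union bound over 18 events: 18·0.024177 = 0.43519.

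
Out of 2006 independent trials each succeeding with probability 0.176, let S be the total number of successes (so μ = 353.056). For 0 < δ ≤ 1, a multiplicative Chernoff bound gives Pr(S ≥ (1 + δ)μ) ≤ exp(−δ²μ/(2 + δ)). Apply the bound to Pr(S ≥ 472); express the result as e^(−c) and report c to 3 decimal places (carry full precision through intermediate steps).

Write 472 = (1 + δ)μ, so δ = 472/353.056 − 1 = 0.3368984…
Then the exponent is δ²μ/(2 + δ) = (472 − μ)² / (μ·(2 + δ)) = 17.147533.

17.148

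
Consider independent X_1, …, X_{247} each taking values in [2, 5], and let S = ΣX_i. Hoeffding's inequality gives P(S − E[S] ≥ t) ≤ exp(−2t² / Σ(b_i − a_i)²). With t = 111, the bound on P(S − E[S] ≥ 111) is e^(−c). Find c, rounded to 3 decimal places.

11.085

Σ(b_i − a_i)² = 247·(3)² = 2223.
c = 2t²/2223 = 2·111²/2223 = 11.0850.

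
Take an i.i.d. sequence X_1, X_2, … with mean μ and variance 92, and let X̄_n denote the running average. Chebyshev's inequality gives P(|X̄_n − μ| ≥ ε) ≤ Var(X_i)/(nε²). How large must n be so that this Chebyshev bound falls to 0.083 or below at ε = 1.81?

339

Require 92/(n·1.81²) ≤ 0.083, i.e. n ≥ 92/(0.083·1.81²) = 338.339.
The smallest integer n is 339.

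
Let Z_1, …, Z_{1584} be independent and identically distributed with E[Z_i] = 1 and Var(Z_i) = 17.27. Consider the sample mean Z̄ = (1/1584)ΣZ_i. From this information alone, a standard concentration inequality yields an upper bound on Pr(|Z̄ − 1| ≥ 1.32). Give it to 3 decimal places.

With mean and variance of each term known, Chebyshev's inequality bounds the deviation of the sum (or sample mean).
Var(Z̄) = Var(Z_i)/n = 17.27/1584 = 0.010903.
Chebyshev: Pr(|Z̄ − 1| ≥ 1.32) ≤ Var(Z̄)/(1.32)² = 17.27/(1584·1.32²) = 0.0063.

0.006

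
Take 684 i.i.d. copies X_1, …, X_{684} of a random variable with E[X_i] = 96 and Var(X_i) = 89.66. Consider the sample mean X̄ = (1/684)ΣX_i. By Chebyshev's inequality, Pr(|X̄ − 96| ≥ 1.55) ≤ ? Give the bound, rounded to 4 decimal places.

Var(X̄) = Var(X_i)/n = 89.66/684 = 0.13108.
Chebyshev: Pr(|X̄ − 96| ≥ 1.55) ≤ Var(X̄)/(1.55)² = 89.66/(684·1.55²) = 0.0546.

0.0546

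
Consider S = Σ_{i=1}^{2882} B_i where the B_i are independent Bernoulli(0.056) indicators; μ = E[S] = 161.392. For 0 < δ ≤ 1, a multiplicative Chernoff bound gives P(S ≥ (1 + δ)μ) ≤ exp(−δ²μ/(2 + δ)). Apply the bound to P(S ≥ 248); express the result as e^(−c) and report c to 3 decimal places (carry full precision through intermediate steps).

Write 248 = (1 + δ)μ, so δ = 248/161.392 − 1 = 0.5366313…
Then the exponent is δ²μ/(2 + δ) = (248 − μ)² / (μ·(2 + δ)) = 18.322160.

18.322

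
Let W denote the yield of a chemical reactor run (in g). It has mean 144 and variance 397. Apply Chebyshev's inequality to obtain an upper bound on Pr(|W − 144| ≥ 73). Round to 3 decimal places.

0.074

Chebyshev: Pr(|W − μ| ≥ t) ≤ Var(W)/t².
Bound = 397 / 5329 = 0.0745.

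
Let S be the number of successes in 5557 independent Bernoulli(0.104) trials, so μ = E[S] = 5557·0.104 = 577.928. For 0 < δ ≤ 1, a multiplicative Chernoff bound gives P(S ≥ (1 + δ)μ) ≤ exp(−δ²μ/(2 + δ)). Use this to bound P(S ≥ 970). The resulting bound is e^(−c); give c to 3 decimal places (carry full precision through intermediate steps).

99.307

Write 970 = (1 + δ)μ, so δ = 970/577.928 − 1 = 0.6784098…
Then the exponent is δ²μ/(2 + δ) = (970 − μ)² / (μ·(2 + δ)) = 99.307237.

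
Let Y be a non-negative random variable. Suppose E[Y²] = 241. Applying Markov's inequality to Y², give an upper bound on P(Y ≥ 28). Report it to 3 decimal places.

Since Y ≥ 0, the event {Y ≥ 28} is the same as {Y² ≥ 784}.
Markov's inequality applied to Y² gives P(Y² ≥ 784) ≤ E[Y²]/784 = 241/784 = 0.3074.

0.307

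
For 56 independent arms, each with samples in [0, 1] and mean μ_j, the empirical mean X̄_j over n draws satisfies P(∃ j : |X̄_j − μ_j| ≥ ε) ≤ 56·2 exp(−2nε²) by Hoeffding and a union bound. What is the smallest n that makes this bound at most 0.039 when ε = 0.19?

111

Need 2·56·exp(−2nε²) ≤ 0.039, i.e. exp(−2nε²) ≤ 0.039/112.
So 2nε² ≥ ln(112/0.039) = 7.962693.
Hence n ≥ 7.962693/(2·0.19²) = 110.287.
The smallest integer n is 111.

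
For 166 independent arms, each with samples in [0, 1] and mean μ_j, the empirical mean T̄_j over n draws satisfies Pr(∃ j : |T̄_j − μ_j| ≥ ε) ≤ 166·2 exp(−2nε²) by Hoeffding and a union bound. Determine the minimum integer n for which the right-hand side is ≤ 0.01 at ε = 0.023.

Need 2·166·exp(−2nε²) ≤ 0.01, i.e. exp(−2nε²) ≤ 0.01/332.
So 2nε² ≥ ln(332/0.01) = 10.410305.
Hence n ≥ 10.410305/(2·0.023²) = 9839.608.
The smallest integer n is 9840.

9840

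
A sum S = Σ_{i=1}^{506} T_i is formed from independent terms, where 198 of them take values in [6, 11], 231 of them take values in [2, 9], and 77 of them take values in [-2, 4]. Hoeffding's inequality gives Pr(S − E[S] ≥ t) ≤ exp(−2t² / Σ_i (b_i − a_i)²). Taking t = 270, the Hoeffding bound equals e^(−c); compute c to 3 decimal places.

7.657

Σ(b_i − a_i)² = 198·5² + 231·7² + 77·6² = 19041.
c = 2t² / 19041 = 2·270² / 19041 = 7.6572.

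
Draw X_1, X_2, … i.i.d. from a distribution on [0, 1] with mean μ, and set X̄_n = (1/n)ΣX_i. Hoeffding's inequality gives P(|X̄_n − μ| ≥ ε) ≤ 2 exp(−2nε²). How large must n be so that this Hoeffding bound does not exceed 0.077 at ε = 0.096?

177

Require 2·exp(−2nε²) ≤ 0.077, i.e. 2nε² ≥ ln(2/0.077) = 3.257097.
So n ≥ 3.257097 / (2·0.096²) = 176.709.
The smallest integer n is 177.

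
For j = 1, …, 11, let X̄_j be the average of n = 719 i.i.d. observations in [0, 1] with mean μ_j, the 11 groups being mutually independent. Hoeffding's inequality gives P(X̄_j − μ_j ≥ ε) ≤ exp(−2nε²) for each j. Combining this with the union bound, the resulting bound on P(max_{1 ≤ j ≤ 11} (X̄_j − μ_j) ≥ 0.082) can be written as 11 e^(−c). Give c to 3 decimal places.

Union bound over the 11 events: P(max_{1 ≤ j ≤ 11} (X̄_j − μ_j) ≥ 0.082) ≤ 11·exp(−2nε²) = 11 exp(−2·719·0.082²).
So c = 2·719·0.082² = 9.6691.

9.669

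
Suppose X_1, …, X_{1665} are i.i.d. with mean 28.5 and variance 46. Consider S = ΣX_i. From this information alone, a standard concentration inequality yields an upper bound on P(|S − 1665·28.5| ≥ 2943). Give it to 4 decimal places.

With mean and variance of each term known, Chebyshev's inequality bounds the deviation of the sum (or sample mean).
Var(S) = n·Var(X_i) = 1665·46 = 76590.
Chebyshev: P(|S − 1665·28.5| ≥ 2943) ≤ Var(S)/2943² = 76590/8661249 = 0.0088.

0.0088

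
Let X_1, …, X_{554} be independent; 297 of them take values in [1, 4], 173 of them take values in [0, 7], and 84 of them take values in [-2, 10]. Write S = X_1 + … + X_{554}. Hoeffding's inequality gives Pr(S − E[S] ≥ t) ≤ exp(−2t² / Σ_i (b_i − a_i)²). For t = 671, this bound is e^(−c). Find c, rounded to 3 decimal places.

38.737

Σ(b_i − a_i)² = 297·3² + 173·7² + 84·12² = 23246.
c = 2t² / 23246 = 2·671² / 23246 = 38.7371.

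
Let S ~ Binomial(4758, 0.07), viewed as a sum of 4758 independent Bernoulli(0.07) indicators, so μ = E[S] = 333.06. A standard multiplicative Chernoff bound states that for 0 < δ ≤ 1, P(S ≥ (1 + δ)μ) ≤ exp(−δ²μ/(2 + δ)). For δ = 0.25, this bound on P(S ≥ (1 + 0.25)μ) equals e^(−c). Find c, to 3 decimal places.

9.252

c = δ²μ/(2 + δ) = 0.25²·333.06/(2 + 0.25) = 9.2517.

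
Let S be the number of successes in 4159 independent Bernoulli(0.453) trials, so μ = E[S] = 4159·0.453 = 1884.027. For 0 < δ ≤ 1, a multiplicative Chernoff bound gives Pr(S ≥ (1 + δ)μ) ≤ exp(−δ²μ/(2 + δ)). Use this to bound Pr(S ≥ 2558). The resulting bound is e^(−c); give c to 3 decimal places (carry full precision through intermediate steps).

Write 2558 = (1 + δ)μ, so δ = 2558/1884.027 − 1 = 0.35773…
Then the exponent is δ²μ/(2 + δ) = (2558 − μ)² / (μ·(2 + δ)) = 102.259533.

102.260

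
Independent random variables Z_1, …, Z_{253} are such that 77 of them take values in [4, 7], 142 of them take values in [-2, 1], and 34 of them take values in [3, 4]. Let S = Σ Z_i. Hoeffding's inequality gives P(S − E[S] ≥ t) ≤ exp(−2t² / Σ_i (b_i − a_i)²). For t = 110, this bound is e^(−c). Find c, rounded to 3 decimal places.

12.070

Σ(b_i − a_i)² = 77·3² + 142·3² + 34·1² = 2005.
c = 2t² / 2005 = 2·110² / 2005 = 12.0698.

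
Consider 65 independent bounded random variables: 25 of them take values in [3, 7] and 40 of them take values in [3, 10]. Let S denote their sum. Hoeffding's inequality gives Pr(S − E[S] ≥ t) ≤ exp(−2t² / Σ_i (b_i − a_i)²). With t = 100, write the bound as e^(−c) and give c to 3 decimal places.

Σ(b_i − a_i)² = 25·4² + 40·7² = 2360.
c = 2t² / 2360 = 2·100² / 2360 = 8.4746.

8.475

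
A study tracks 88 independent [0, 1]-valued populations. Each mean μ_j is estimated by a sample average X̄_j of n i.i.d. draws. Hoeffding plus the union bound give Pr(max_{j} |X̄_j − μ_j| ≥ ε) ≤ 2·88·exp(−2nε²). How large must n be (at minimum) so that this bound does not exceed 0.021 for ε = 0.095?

Need 2·88·exp(−2nε²) ≤ 0.021, i.e. exp(−2nε²) ≤ 0.021/176.
So 2nε² ≥ ln(176/0.021) = 9.033717.
Hence n ≥ 9.033717/(2·0.095²) = 500.483.
The smallest integer n is 501.

501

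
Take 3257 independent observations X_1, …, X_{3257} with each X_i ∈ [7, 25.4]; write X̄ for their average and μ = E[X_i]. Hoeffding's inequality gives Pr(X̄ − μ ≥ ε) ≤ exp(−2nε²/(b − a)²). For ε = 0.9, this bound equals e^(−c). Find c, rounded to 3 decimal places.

15.585

c = 2nε²/(b − a)² = 2·3257·0.9² / 18.4² = 15.5847.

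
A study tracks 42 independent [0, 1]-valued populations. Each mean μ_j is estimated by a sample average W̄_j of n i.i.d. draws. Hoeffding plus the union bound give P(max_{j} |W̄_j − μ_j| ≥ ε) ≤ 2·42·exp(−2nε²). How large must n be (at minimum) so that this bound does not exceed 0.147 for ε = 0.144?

154

Need 2·42·exp(−2nε²) ≤ 0.147, i.e. exp(−2nε²) ≤ 0.147/84.
So 2nε² ≥ ln(84/0.147) = 6.348139.
Hence n ≥ 6.348139/(2·0.144²) = 153.070.
The smallest integer n is 154.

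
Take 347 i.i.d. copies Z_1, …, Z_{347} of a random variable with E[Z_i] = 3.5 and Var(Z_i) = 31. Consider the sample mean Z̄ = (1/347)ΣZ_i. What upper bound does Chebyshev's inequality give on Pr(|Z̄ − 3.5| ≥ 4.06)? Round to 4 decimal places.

Var(Z̄) = Var(Z_i)/n = 31/347 = 0.089337.
Chebyshev: Pr(|Z̄ − 3.5| ≥ 4.06) ≤ Var(Z̄)/(4.06)² = 31/(347·4.06²) = 0.0054.

0.0054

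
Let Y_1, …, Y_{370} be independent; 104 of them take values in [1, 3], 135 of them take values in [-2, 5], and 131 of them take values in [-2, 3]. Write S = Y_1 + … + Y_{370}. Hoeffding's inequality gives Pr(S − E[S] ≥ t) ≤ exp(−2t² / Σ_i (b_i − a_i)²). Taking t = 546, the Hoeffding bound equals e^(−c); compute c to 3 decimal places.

57.853

Σ(b_i − a_i)² = 104·2² + 135·7² + 131·5² = 10306.
c = 2t² / 10306 = 2·546² / 10306 = 57.8529.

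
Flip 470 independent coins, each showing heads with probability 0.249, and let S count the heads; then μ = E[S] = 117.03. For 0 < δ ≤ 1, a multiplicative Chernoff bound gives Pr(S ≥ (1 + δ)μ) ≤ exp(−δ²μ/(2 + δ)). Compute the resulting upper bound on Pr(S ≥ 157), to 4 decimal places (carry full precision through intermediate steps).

0.0029

Write 157 = (1 + δ)μ, so δ = 157/117.03 − 1 = 0.3415364…
Then the exponent is δ²μ/(2 + δ) = (157 − μ)² / (μ·(2 + δ)) = 5.830022.
Bound = exp(−5.830022) = 0.00294.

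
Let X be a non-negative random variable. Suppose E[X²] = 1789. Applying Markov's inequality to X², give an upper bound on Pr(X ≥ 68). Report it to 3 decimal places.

Since X ≥ 0, the event {X ≥ 68} is the same as {X² ≥ 4624}.
Markov's inequality applied to X² gives Pr(X² ≥ 4624) ≤ E[X²]/4624 = 1789/4624 = 0.3869.

0.387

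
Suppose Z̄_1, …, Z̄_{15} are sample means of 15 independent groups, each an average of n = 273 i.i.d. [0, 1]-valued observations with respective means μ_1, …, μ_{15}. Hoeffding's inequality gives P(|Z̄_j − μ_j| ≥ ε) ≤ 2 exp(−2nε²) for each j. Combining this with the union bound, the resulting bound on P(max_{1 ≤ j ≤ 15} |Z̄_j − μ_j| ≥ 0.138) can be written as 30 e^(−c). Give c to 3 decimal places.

10.398

Union bound over the 15 events: P(max_{1 ≤ j ≤ 15} |Z̄_j − μ_j| ≥ 0.138) ≤ 15·2·exp(−2nε²) = 30 exp(−2·273·0.138²).
So c = 2·273·0.138² = 10.3980.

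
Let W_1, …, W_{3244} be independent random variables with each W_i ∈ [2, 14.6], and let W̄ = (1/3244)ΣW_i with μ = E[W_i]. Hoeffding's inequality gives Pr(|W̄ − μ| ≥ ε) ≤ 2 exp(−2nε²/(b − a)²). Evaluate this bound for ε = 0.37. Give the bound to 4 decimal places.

0.0074

Exponent: 2nε²/(b − a)² = 2·3244·0.37² / 12.6² = 5.59465.
Bound = 2·exp(−5.59465) = 0.00744.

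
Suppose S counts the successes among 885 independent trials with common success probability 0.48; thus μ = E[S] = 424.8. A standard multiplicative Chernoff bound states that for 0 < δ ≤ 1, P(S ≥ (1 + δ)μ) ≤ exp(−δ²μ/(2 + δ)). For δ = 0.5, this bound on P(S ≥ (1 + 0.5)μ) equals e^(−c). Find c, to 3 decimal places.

42.480

c = δ²μ/(2 + δ) = 0.5²·424.8/(2 + 0.5) = 42.4800.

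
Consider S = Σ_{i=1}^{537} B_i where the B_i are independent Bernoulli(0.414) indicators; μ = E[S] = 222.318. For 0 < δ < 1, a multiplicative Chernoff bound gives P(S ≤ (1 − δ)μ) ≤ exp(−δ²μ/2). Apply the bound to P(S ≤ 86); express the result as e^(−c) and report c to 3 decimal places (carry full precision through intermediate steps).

41.793

Write 86 = (1 − δ)μ, so δ = 1 − 86/222.318 = 0.6131667…
Then the exponent is δ²μ/2 = (μ − 86)²/(2μ) = 41.792831.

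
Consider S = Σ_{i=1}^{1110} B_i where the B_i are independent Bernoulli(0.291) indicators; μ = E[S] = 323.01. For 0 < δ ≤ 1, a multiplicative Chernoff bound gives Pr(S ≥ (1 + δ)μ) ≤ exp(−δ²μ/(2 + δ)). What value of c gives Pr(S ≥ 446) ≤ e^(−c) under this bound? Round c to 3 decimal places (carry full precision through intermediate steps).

19.670

Write 446 = (1 + δ)μ, so δ = 446/323.01 − 1 = 0.3807622…
Then the exponent is δ²μ/(2 + δ) = (446 − μ)² / (μ·(2 + δ)) = 19.670147.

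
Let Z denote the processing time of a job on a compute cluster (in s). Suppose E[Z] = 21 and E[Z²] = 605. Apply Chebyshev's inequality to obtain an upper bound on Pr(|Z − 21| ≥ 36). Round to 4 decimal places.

0.1265

Var(Z) = E[Z²] − (E[Z])² = 605 − 441 = 164.
Chebyshev's inequality: Pr(|Z − μ| ≥ t) ≤ Var(Z)/t² = 164/1296 = 0.1265.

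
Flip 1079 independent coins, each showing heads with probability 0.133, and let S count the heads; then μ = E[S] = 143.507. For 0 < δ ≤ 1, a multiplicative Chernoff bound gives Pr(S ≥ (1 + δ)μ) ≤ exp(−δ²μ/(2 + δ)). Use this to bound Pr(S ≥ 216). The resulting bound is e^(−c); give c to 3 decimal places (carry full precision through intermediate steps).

Write 216 = (1 + δ)μ, so δ = 216/143.507 − 1 = 0.5051531…
Then the exponent is δ²μ/(2 + δ) = (216 − μ)² / (μ·(2 + δ)) = 14.617894.

14.618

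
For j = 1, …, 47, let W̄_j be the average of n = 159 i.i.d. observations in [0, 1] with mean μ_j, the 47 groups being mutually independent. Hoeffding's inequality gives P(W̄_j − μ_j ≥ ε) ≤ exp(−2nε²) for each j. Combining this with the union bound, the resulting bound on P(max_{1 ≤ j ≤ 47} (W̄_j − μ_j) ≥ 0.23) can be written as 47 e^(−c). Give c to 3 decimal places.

Union bound over the 47 events: P(max_{1 ≤ j ≤ 47} (W̄_j − μ_j) ≥ 0.23) ≤ 47·exp(−2nε²) = 47 exp(−2·159·0.23²).
So c = 2·159·0.23² = 16.8222.

16.822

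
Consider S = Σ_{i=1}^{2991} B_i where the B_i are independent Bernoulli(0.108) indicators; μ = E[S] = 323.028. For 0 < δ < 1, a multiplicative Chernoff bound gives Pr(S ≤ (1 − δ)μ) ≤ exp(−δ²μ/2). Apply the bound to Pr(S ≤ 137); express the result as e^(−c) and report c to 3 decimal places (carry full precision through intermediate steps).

Write 137 = (1 − δ)μ, so δ = 1 − 137/323.028 = 0.5758882…
Then the exponent is δ²μ/2 = (μ − 137)²/(2μ) = 53.565661.

53.566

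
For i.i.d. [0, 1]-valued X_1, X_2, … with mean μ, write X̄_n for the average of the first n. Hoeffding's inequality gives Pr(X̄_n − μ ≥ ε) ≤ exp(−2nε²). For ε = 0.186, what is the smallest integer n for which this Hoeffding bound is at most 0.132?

Require exp(−2nε²) ≤ 0.132, i.e. 2nε² ≥ ln(1/0.132) = 2.024953.
So n ≥ 2.024953 / (2·0.186²) = 29.266.
The smallest integer n is 30.

30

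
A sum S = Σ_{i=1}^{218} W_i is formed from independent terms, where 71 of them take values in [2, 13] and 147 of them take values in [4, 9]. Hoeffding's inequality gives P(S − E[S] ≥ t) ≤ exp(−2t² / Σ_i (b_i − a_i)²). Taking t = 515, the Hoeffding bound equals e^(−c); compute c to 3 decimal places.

43.246

Σ(b_i − a_i)² = 71·11² + 147·5² = 12266.
c = 2t² / 12266 = 2·515² / 12266 = 43.2456.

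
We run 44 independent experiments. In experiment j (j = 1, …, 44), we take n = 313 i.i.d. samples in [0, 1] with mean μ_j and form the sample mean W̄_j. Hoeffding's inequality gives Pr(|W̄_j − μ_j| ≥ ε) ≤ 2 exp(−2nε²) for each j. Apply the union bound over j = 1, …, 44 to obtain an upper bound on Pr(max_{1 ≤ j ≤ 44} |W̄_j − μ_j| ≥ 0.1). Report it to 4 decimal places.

Per-experiment Hoeffding bound: 2·exp(−2·313·0.1²) = 2·exp(−6.26000) = 0.0038225.
Union bound over 44 events: 44·0.0038225 = 0.16819.

0.1682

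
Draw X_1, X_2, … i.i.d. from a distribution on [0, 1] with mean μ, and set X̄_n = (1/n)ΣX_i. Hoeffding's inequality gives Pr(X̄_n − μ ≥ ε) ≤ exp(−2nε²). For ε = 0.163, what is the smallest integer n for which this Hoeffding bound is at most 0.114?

Require exp(−2nε²) ≤ 0.114, i.e. 2nε² ≥ ln(1/0.114) = 2.171557.
So n ≥ 2.171557 / (2·0.163²) = 40.866.
The smallest integer n is 41.

41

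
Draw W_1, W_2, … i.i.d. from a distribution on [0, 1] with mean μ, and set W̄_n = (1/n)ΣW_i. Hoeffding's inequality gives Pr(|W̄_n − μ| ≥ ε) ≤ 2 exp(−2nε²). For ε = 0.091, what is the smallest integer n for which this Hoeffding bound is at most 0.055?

217

Require 2·exp(−2nε²) ≤ 0.055, i.e. 2nε² ≥ ln(2/0.055) = 3.593569.
So n ≥ 3.593569 / (2·0.091²) = 216.977.
The smallest integer n is 217.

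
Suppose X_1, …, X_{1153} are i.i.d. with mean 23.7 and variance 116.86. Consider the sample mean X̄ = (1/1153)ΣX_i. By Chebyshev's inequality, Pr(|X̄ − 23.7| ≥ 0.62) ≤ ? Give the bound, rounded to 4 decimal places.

Var(X̄) = Var(X_i)/n = 116.86/1153 = 0.10135.
Chebyshev: Pr(|X̄ − 23.7| ≥ 0.62) ≤ Var(X̄)/(0.62)² = 116.86/(1153·0.62²) = 0.2637.

0.2637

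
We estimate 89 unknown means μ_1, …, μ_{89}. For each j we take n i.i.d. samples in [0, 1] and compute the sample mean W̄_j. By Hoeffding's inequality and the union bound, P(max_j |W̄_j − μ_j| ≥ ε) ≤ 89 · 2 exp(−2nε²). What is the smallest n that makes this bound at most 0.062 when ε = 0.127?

Need 2·89·exp(−2nε²) ≤ 0.062, i.e. exp(−2nε²) ≤ 0.062/178.
So 2nε² ≥ ln(178/0.062) = 7.962404.
Hence n ≥ 7.962404/(2·0.127²) = 246.835.
The smallest integer n is 247.

247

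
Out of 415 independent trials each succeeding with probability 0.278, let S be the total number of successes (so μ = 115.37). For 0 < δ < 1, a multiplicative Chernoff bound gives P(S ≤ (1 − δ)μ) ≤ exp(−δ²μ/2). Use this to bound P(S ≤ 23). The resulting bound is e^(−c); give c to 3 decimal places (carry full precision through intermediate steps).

36.978

Write 23 = (1 − δ)μ, so δ = 1 − 23/115.37 = 0.8006414…
Then the exponent is δ²μ/2 = (μ − 23)²/(2μ) = 36.977624.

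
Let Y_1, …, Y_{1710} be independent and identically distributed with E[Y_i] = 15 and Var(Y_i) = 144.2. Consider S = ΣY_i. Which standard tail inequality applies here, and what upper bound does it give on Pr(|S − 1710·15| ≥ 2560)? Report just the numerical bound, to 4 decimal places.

With mean and variance of each term known, Chebyshev's inequality bounds the deviation of the sum (or sample mean).
Var(S) = n·Var(Y_i) = 1710·144.2 = 246582.
Chebyshev: Pr(|S − 1710·15| ≥ 2560) ≤ Var(S)/2560² = 246582/6553600 = 0.0376.

0.0376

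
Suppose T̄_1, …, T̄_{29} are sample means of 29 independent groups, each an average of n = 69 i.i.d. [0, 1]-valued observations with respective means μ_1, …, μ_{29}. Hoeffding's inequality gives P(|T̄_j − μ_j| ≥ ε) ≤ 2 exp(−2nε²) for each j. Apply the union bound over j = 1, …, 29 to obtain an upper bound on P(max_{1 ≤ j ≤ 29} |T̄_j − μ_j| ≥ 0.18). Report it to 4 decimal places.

Per-experiment Hoeffding bound: 2·exp(−2·69·0.18²) = 2·exp(−4.47120) = 0.022867.
Union bound over 29 events: 29·0.022867 = 0.66315.

0.6631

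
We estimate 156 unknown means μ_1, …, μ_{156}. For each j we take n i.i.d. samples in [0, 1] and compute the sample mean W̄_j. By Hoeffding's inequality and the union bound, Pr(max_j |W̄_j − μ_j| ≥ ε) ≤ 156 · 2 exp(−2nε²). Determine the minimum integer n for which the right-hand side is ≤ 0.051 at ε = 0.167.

Need 2·156·exp(−2nε²) ≤ 0.051, i.e. exp(−2nε²) ≤ 0.051/312.
So 2nε² ≥ ln(312/0.051) = 8.718933.
Hence n ≥ 8.718933/(2·0.167²) = 156.315.
The smallest integer n is 157.

157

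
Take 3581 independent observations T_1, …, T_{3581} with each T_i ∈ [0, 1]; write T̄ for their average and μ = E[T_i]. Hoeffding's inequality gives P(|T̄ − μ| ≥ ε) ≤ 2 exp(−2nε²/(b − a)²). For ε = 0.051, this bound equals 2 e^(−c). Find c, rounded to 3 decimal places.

c = 2nε²/(b − a)² = 2·3581·0.051² / 1² = 18.6284.

18.628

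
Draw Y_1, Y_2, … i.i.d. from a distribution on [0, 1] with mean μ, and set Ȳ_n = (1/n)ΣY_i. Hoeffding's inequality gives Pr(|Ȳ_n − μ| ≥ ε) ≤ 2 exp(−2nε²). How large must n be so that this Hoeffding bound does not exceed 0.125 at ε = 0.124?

Require 2·exp(−2nε²) ≤ 0.125, i.e. 2nε² ≥ ln(2/0.125) = 2.772589.
So n ≥ 2.772589 / (2·0.124²) = 90.160.
The smallest integer n is 91.

91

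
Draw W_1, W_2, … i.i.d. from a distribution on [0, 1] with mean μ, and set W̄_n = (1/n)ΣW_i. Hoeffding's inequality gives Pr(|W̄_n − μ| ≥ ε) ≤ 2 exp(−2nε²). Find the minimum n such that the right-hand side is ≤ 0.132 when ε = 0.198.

Require 2·exp(−2nε²) ≤ 0.132, i.e. 2nε² ≥ ln(2/0.132) = 2.718101.
So n ≥ 2.718101 / (2·0.198²) = 34.666.
The smallest integer n is 35.

35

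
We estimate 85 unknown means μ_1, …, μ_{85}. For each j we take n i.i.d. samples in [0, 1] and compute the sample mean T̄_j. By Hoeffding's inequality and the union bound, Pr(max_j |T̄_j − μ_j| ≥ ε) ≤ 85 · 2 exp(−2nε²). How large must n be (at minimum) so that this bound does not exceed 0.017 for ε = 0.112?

368

Need 2·85·exp(−2nε²) ≤ 0.017, i.e. exp(−2nε²) ≤ 0.017/170.
So 2nε² ≥ ln(170/0.017) = 9.210340.
Hence n ≥ 9.210340/(2·0.112²) = 367.121.
The smallest integer n is 368.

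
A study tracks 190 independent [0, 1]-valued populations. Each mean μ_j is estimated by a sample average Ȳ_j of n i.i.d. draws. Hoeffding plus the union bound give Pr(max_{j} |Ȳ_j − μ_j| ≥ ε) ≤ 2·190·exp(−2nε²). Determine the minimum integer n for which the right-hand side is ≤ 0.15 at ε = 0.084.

Need 2·190·exp(−2nε²) ≤ 0.15, i.e. exp(−2nε²) ≤ 0.15/380.
So 2nε² ≥ ln(380/0.15) = 7.837291.
Hence n ≥ 7.837291/(2·0.084²) = 555.364.
The smallest integer n is 556.

556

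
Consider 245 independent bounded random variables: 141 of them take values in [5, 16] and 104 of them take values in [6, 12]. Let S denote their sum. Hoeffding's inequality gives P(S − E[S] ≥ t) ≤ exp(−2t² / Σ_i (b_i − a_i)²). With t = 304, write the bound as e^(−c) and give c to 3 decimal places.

Σ(b_i − a_i)² = 141·11² + 104·6² = 20805.
c = 2t² / 20805 = 2·304² / 20805 = 8.8840.

8.884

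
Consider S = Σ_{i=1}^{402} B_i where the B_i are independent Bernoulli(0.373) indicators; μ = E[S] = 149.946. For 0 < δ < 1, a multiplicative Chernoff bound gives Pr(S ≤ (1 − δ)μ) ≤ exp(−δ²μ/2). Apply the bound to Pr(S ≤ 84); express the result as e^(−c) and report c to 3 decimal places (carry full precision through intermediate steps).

Write 84 = (1 − δ)μ, so δ = 1 − 84/149.946 = 0.4397983…
Then the exponent is δ²μ/2 = (μ − 84)²/(2μ) = 14.501470.

14.501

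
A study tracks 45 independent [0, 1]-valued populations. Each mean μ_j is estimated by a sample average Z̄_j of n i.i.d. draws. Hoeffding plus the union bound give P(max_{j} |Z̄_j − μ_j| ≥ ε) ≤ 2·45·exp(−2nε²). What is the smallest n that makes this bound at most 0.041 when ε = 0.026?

5691

Need 2·45·exp(−2nε²) ≤ 0.041, i.e. exp(−2nε²) ≤ 0.041/90.
So 2nε² ≥ ln(90/0.041) = 7.693993.
Hence n ≥ 7.693993/(2·0.026²) = 5690.823.
The smallest integer n is 5691.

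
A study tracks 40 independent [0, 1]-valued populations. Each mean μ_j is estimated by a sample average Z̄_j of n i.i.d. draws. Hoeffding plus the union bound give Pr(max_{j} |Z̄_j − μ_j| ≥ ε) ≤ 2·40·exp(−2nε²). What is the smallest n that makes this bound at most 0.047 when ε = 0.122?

250

Need 2·40·exp(−2nε²) ≤ 0.047, i.e. exp(−2nε²) ≤ 0.047/80.
So 2nε² ≥ ln(80/0.047) = 7.439634.
Hence n ≥ 7.439634/(2·0.122²) = 249.921.
The smallest integer n is 250.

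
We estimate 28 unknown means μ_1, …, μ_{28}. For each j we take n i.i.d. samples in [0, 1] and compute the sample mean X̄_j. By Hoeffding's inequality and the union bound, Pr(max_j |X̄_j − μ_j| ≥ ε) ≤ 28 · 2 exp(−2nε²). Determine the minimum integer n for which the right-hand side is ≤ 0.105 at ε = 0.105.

285

Need 2·28·exp(−2nε²) ≤ 0.105, i.e. exp(−2nε²) ≤ 0.105/56.
So 2nε² ≥ ln(56/0.105) = 6.279147.
Hence n ≥ 6.279147/(2·0.105²) = 284.769.
The smallest integer n is 285.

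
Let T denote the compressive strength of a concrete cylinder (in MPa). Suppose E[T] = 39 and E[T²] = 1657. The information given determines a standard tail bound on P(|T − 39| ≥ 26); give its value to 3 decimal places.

0.201

The first two moments determine the variance, so Chebyshev's inequality is the sharpest standard bound available.
Var(T) = E[T²] − (E[T])² = 1657 − 1521 = 136.
Chebyshev's inequality: P(|T − μ| ≥ t) ≤ Var(T)/t² = 136/676 = 0.2012.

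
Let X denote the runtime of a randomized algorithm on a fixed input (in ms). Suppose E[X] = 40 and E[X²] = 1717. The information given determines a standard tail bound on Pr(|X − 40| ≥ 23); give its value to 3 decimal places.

0.221

The first two moments determine the variance, so Chebyshev's inequality is the sharpest standard bound available.
Var(X) = E[X²] − (E[X])² = 1717 − 1600 = 117.
Chebyshev's inequality: Pr(|X − μ| ≥ t) ≤ Var(X)/t² = 117/529 = 0.2212.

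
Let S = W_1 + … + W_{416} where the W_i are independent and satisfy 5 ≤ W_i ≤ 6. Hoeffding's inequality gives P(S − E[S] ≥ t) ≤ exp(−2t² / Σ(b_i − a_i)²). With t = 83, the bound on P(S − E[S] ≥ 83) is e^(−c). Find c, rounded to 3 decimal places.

Σ(b_i − a_i)² = 416·(1)² = 416.
c = 2t²/416 = 2·83²/416 = 33.1202.

33.120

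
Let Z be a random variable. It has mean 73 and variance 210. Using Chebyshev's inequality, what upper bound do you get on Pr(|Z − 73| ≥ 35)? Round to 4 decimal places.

0.1714

Chebyshev: Pr(|Z − μ| ≥ t) ≤ Var(Z)/t².
Bound = 210 / 1225 = 0.1714.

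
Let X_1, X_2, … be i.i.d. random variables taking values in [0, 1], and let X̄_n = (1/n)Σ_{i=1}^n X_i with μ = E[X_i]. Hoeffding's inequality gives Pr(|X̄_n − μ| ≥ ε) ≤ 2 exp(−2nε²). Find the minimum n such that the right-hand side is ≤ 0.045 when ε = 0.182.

58

Require 2·exp(−2nε²) ≤ 0.045, i.e. 2nε² ≥ ln(2/0.045) = 3.794240.
So n ≥ 3.794240 / (2·0.182²) = 57.273.
The smallest integer n is 58.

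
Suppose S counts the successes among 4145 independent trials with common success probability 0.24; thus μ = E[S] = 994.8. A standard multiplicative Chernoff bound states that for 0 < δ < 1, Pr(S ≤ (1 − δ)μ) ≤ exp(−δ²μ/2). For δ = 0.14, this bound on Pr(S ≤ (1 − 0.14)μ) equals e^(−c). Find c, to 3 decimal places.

9.749

c = δ²μ/2 = 0.14²·994.8/2 = 9.7490.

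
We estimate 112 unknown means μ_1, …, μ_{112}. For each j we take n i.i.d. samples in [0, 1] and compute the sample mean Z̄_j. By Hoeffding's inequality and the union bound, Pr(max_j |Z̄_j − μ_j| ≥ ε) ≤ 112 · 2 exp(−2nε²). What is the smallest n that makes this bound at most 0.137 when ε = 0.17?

129

Need 2·112·exp(−2nε²) ≤ 0.137, i.e. exp(−2nε²) ≤ 0.137/224.
So 2nε² ≥ ln(224/0.137) = 7.399420.
Hence n ≥ 7.399420/(2·0.17²) = 128.018.
The smallest integer n is 129.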